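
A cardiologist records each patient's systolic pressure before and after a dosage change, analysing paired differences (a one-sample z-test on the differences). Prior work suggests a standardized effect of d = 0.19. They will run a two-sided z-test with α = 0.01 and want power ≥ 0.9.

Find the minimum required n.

Set Φ(δ − 2.576) = 0.9; then δ − 2.576 = Φ⁻¹(0.9) = 1.282, giving δ = 3.857.
(For δ > 0 the lower-tail rejection region contributes negligibly to power, so the one-term inversion is standard.)
δ = d·√n ⇒ n = (δ/d)² = (3.857 / 0.19)² = 412.17.
Rounding up, n = 413.

n = 413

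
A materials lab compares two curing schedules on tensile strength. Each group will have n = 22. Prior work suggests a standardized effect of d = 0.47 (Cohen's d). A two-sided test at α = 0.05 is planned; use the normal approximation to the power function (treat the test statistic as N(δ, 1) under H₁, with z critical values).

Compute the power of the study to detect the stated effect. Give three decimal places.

Noncentrality parameter: δ = d·√(n/2) = 0.47 × √(22/2) = 1.5588
Two-sided α = 0.05 → critical value z_{0.025} = 1.960.
Power = Φ(δ − 1.960) + Φ(−δ − 1.960) = Φ(-0.401) + Φ(-3.519) = 0.3442 + 0.0002 = 0.3444.

Power ≈ 0.344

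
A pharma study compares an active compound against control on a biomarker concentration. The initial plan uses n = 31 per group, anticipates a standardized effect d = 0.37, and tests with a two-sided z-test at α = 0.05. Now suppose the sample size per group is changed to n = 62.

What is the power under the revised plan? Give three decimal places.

Power ≈ 0.540

With n = 62 per group: δ = d·√(n/2) = 0.37 × √(62/2) = 2.0601. Critical value z_{0.025} = 1.960.
Revised power = Φ(δ − 1.960) + Φ(−δ − 1.960) = Φ(0.100) + Φ(-4.020) = 0.5399 + 0.0000 = 0.5399.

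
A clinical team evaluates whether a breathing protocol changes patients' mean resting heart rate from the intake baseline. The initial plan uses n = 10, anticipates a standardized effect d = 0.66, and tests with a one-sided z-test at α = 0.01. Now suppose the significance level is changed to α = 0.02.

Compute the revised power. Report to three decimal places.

Power ≈ 0.513

δ = d·√n = 0.66 × √10 = 2.0871 (unchanged). New critical value: z_{0.02} = 2.054.
Revised power = Φ(δ − 2.054) = Φ(0.033) = 0.5133.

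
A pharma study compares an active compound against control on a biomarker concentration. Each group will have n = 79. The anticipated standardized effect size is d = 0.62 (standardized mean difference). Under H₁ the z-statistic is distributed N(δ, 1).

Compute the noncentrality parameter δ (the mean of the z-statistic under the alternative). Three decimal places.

δ ≈ 3.897

The noncentrality parameter scales effect size by the design's sample-size factor: δ = d·√(n/2) = 0.62 × √(79/2) = 3.8966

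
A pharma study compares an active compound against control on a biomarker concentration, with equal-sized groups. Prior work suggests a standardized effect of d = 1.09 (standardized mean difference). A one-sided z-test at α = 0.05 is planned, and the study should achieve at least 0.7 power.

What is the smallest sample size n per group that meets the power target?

n = 8 per group

Set Φ(δ − 1.645) = 0.7; then δ − 1.645 = Φ⁻¹(0.7) = 0.524, giving δ = 2.169.
δ = d·√(n/2) ⇒ n = 2(δ/d)² = 2 × (2.169 / 1.09)² = 7.92.
Round up to the next whole unit.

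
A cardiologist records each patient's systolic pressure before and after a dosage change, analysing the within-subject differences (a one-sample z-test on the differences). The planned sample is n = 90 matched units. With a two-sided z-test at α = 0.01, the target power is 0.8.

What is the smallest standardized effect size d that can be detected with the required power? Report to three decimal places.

d ≈ 0.360

Need Φ(δ − 2.576) = 0.8, so δ = 2.576 + 0.842 = 3.417.
(The second rejection-region term Φ(−δ − z_{α/2}) is negligible and dropped.)
δ = d·√n ⇒ d = δ/√n = 3.417/√90 = 0.3602.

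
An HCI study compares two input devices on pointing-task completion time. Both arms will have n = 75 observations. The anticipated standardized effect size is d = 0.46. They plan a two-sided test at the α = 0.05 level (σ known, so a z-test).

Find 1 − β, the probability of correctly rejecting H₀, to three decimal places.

Noncentrality parameter: δ = d·√(n/2) = 0.46 × √(75/2) = 2.8169
Critical value for a two-sided test at α = 0.05: z_{α/2} = 1.960.
Power = Φ(δ − 1.960) + Φ(−δ − 1.960) = Φ(0.857) + Φ(-4.777) = 0.8043 + 0.0000 = 0.8043.

Power ≈ 0.804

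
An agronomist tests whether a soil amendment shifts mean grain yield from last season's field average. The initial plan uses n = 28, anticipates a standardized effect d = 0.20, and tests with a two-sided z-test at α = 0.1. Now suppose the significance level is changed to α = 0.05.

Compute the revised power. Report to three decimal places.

Power ≈ 0.185

δ = d·√n = 0.20 × √28 = 1.0583 (unchanged). New critical value: z_{0.025} = 1.960.
Revised power = Φ(δ − 1.960) + Φ(−δ − 1.960) = Φ(-0.902) + Φ(-3.018) = 0.1836 + 0.0013 = 0.1849.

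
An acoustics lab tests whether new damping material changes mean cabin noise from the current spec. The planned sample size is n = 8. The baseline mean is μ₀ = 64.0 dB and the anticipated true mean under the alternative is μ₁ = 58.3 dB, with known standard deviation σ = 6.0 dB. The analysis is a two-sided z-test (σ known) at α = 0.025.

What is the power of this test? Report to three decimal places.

Power ≈ 0.672

Standardized effect: d = |μ₁ − μ₀| / σ = |58.3 − 64.0| / 6.0 = 0.9500
Noncentrality parameter: δ = d·√n = 0.9500 × √8 = 2.6870
Two-sided α = 0.025 → critical value z_{0.0125} = 2.241.
Power = Φ(δ − 2.241) + Φ(−δ − 2.241) = Φ(0.446) + Φ(-4.928) = 0.6721 + 0.0000 = 0.6721.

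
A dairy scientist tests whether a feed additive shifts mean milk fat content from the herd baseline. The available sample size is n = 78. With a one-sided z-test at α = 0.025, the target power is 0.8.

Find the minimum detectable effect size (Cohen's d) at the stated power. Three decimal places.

d ≈ 0.317

Need Φ(δ − 1.960) = 0.8, so δ = 1.960 + 0.842 = 2.802.
δ = d·√n ⇒ d = δ/√n = 2.802/√78 = 0.3172.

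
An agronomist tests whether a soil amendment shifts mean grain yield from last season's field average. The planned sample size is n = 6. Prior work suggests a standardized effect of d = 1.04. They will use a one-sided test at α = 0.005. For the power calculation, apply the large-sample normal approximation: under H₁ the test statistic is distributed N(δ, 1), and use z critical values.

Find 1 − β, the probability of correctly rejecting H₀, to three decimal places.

Power ≈ 0.489

Noncentrality parameter: δ = d·√n = 1.04 × √6 = 2.5475
One-sided α = 0.005 → critical value z_{0.005} = 2.576.
Power = Φ(δ − 2.576) = Φ(-0.028) = 0.4887.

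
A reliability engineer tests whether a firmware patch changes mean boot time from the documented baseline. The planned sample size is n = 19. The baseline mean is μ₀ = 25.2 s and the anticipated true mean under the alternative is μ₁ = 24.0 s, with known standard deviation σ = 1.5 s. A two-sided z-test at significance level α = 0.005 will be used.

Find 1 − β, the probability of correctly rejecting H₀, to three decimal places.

Standardized effect: d = |μ₁ − μ₀| / σ = |24.0 − 25.2| / 1.5 = 0.8000
Noncentrality parameter: δ = d·√n = 0.8000 × √19 = 3.4871
Two-sided α = 0.005 → critical value z_{0.0025} = 2.807.
Power = Φ(δ − 2.807) + Φ(−δ − 2.807) = Φ(0.680) + Φ(-6.294) = 0.7518 + 0.0000 = 0.7518.

Power ≈ 0.752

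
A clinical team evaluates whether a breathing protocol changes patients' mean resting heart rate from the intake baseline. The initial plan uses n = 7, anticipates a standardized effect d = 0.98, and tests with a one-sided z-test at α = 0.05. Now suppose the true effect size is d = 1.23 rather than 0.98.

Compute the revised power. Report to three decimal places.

With d = 1.23: δ = d·√n = 1.23 × √7 = 3.2543. Critical value z_{0.05} = 1.645.
Revised power = Φ(δ − 1.645) = Φ(1.609) = 0.9462.

Power ≈ 0.946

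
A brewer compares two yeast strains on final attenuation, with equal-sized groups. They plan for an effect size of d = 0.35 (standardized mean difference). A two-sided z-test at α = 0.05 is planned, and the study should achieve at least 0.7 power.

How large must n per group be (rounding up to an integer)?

Set Φ(δ − 1.960) = 0.7; then δ − 1.960 = Φ⁻¹(0.7) = 0.524, giving δ = 2.484.
(For δ > 0 the lower-tail rejection region contributes negligibly to power, so the one-term inversion is standard.)
δ = d·√(n/2) ⇒ n = 2(δ/d)² = 2 × (2.484 / 0.35)² = 100.77.
Rounding up, n = 101 per group.

n = 101 per group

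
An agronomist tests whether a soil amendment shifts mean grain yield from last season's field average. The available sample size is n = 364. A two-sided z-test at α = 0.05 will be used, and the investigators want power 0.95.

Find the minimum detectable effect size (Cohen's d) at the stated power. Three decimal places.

Required noncentrality: δ = z_{0.025} + z_{0.05} = 1.960 + 1.645 = 3.605.
(The second rejection-region term Φ(−δ − z_{α/2}) is negligible and dropped.)
δ = d·√n ⇒ d = δ/√n = 3.605/√364 = 0.1889.

d ≈ 0.189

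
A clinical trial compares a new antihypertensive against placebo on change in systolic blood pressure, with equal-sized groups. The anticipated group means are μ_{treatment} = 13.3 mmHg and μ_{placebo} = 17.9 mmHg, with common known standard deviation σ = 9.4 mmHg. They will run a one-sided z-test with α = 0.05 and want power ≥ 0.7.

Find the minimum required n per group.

n = 40 per group

Standardized effect: d = |μ_{treatment} − μ_{placebo}| / σ = |13.3 − 17.9| / 9.4 = 0.4894
Set Φ(δ − 1.645) = 0.7; then δ − 1.645 = Φ⁻¹(0.7) = 0.524, giving δ = 2.169.
δ = d·√(n/2) ⇒ n = 2(δ/d)² = 2 × (2.169 / 0.4894)² = 39.30.
Rounding up, n = 40 per group.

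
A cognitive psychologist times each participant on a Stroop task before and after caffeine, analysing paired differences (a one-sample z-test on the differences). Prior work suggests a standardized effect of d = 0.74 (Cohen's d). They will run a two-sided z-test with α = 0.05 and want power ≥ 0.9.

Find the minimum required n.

n = 20

For power 0.9 need Φ(δ − z_{0.025}) = 0.9, so δ = z_{0.025} + z_{0.10} = 1.960 + 1.282 = 3.242.
(For δ > 0 the lower-tail rejection region contributes negligibly to power, so the one-term inversion is standard.)
δ = d·√n ⇒ n = (δ/d)² = (3.242 / 0.74)² = 19.19.
Rounding up, n = 20.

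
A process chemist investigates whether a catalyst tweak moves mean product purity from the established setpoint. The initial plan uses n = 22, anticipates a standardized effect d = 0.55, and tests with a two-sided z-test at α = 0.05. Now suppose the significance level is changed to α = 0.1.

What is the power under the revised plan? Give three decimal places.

δ = d·√n = 0.55 × √22 = 2.5797 (unchanged). New critical value: z_{0.05} = 1.645.
Revised power = Φ(δ − 1.645) + Φ(−δ − 1.645) = Φ(0.935) + Φ(-4.225) = 0.8251 + 0.0000 = 0.8251.

Power ≈ 0.825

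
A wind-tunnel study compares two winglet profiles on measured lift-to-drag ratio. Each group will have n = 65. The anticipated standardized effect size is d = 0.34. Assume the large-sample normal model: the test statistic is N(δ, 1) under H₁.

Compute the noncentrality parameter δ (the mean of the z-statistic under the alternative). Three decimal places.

δ ≈ 1.938

The noncentrality parameter scales effect size by the design's sample-size factor: δ = d·√(n/2) = 0.34 × √(65/2) = 1.9383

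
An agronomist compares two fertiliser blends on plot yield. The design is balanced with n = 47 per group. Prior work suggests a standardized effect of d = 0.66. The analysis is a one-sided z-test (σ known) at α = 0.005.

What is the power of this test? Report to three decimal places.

Power ≈ 0.734

Noncentrality parameter: δ = d·√(n/2) = 0.66 × √(47/2) = 3.1995
Critical value for a one-sided test at α = 0.005: z_α = 2.576.
Power = Φ(δ − 2.576) = Φ(0.624) = 0.7336.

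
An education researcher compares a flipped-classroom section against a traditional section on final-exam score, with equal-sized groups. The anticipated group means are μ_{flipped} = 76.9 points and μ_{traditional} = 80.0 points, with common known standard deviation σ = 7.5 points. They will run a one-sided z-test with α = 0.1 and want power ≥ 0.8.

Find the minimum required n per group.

n = 53 per group

Standardized effect: d = |μ_{flipped} − μ_{traditional}| / σ = |76.9 − 80.0| / 7.5 = 0.4133
Set Φ(δ − 1.282) = 0.8; then δ − 1.282 = Φ⁻¹(0.8) = 0.842, giving δ = 2.123.
δ = d·√(n/2) ⇒ n = 2(δ/d)² = 2 × (2.123 / 0.4133)² = 52.77.
Round up to the next whole unit.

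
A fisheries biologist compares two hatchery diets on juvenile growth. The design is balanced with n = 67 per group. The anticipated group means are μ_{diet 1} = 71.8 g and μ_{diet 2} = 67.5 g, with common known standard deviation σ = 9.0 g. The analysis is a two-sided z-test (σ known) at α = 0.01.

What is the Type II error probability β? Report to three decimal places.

Standardized effect: d = |μ_{diet 1} − μ_{diet 2}| / σ = |71.8 − 67.5| / 9.0 = 0.4778
Noncentrality parameter: δ = d·√(n/2) = 0.4778 × √(67/2) = 2.7653
Two-sided α = 0.01 → critical value z_{0.005} = 2.576.
Power = Φ(δ − 2.576) + Φ(−δ − 2.576) = Φ(0.190) + Φ(-5.341) = 0.5752 + 0.0000 = 0.5752.
Type II error: β = 1 − power = 1 − 0.5752 = 0.4248.

β ≈ 0.425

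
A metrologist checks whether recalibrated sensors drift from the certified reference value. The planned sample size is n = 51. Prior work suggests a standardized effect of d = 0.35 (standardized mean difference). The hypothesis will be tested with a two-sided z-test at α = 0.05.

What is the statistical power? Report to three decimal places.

Noncentrality parameter: λ = d·√n = 0.35 × √51 = 2.4995
Two-sided α = 0.05 → critical value z_{0.025} = 1.960.
Power = Φ(λ − 1.960) + Φ(−λ − 1.960) = Φ(0.540) + Φ(-4.459) = 0.7052 + 0.0000 = 0.7052.

Power ≈ 0.705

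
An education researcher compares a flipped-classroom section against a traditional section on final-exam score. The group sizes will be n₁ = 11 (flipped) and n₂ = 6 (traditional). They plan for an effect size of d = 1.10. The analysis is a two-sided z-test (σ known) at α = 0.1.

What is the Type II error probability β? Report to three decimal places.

β ≈ 0.301

Noncentrality parameter: δ = d / √(1/n₁ + 1/n₂) = 1.10 / √(1/11 + 1/6) = 2.1674
Two-sided α = 0.1 → critical value z_{0.05} = 1.645.
Power = Φ(δ − 1.645) + Φ(−δ − 1.645) = Φ(0.523) + Φ(-3.812) = 0.6994 + 0.0001 = 0.6994.
Type II error: β = 1 − power = 1 − 0.6994 = 0.3006.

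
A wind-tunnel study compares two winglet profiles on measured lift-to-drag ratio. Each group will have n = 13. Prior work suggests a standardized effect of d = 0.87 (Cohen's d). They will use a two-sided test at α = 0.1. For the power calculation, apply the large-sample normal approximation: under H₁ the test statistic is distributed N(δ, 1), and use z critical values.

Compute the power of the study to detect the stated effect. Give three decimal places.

Power ≈ 0.717

Noncentrality parameter: δ = d·√(n/2) = 0.87 × √(13/2) = 2.2181
Two-sided α = 0.1 → critical value z_{0.05} = 1.645.
Power = Φ(δ − 1.645) + Φ(−δ − 1.645) = Φ(0.573) + Φ(-3.863) = 0.7168 + 0.0001 = 0.7168.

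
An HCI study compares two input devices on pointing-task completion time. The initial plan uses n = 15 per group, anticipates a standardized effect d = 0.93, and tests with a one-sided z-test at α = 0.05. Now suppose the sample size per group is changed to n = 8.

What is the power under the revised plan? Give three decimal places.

Power ≈ 0.585

With n = 8 per group: δ = d·√(n/2) = 0.93 × √(8/2) = 1.8600. Critical value z_{0.05} = 1.645.
Revised power = P(Z > 1.645 − δ) = Φ(0.215) = 0.5852.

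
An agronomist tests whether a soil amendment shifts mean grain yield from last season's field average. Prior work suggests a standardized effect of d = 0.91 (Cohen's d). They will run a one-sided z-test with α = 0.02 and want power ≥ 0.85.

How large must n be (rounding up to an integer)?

n = 12

Set Φ(δ − 2.054) = 0.85; then δ − 2.054 = Φ⁻¹(0.85) = 1.036, giving δ = 3.090.
δ = d·√n ⇒ n = (δ/d)² = (3.090 / 0.91)² = 11.53.
Rounding up, n = 12.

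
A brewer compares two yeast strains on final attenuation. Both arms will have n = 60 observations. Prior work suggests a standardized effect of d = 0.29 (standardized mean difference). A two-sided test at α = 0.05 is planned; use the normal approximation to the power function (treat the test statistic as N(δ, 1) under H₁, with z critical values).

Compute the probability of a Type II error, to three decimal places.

β ≈ 0.645

Noncentrality parameter: δ = d·√(n/2) = 0.29 × √(60/2) = 1.5884
Two-sided α = 0.05 → critical value z_{0.025} = 1.960.
Power = Φ(δ − 1.960) + Φ(−δ − 1.960) = Φ(-0.372) + Φ(-3.548) = 0.3551 + 0.0002 = 0.3553.
Type II error: β = 1 − power = 1 − 0.3553 = 0.6447.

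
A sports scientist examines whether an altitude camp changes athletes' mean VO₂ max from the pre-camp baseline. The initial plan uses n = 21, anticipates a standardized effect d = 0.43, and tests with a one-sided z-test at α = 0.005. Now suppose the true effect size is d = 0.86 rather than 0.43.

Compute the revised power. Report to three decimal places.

With d = 0.86: δ = d·√n = 0.86 × √21 = 3.9410. Critical value z_{0.005} = 2.576.
Revised power = Φ(δ − 2.576) = Φ(1.365) = 0.9139.

Power ≈ 0.914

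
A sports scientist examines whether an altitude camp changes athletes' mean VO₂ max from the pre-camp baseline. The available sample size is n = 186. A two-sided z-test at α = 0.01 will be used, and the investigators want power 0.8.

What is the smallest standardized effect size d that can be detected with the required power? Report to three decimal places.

d ≈ 0.251

Required noncentrality: δ = z_{0.005} + z_{0.20} = 2.576 + 0.842 = 3.417.
(Lower-tail contribution to power is negligible for δ > 0.)
δ = d·√n ⇒ d = δ/√n = 3.417/√186 = 0.2506.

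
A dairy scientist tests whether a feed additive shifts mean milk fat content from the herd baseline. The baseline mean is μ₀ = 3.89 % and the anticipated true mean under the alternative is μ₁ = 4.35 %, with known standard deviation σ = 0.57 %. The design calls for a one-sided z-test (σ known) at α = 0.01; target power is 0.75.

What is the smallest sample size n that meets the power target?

Standardized effect: d = |μ₁ − μ₀| / σ = |4.35 − 3.89| / 0.57 = 0.8070
For power 0.75 need Φ(δ − z_{0.01}) = 0.75, so δ = z_{0.01} + z_{0.25} = 2.326 + 0.674 = 3.001.
δ = d·√n ⇒ n = (δ/d)² = (3.001 / 0.8070)² = 13.83.
Round up to the next whole unit.

n = 14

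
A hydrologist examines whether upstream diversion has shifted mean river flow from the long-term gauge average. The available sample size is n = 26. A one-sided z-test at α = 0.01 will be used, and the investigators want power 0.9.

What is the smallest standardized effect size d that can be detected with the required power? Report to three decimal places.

Need Φ(δ − 2.326) = 0.9, so δ = 2.326 + 1.282 = 3.608.
δ = d·√n ⇒ d = δ/√n = 3.608/√26 = 0.7076.

d ≈ 0.708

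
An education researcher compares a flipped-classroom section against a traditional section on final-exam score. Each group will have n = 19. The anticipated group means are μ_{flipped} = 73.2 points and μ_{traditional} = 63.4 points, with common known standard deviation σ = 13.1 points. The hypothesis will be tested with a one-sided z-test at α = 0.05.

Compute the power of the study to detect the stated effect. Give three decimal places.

Standardized effect: d = |μ_{flipped} − μ_{traditional}| / σ = |73.2 − 63.4| / 13.1 = 0.7481
Noncentrality parameter: δ = d·√(n/2) = 0.7481 × √(19/2) = 2.3058
One-sided α = 0.05 → critical value z_{0.05} = 1.645.
Power = P(Z > 1.645 − δ) = Φ(0.661) = 0.7457.

Power ≈ 0.746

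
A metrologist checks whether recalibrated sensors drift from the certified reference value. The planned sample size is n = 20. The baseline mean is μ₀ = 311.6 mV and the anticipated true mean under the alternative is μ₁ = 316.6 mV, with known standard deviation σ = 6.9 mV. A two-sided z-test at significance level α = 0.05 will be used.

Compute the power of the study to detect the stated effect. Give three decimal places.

Power ≈ 0.900

Standardized effect: d = |μ₁ − μ₀| / σ = |316.6 − 311.6| / 6.9 = 0.7246
Noncentrality parameter: δ = d·√n = 0.7246 × √20 = 3.2407
Critical value for a two-sided test at α = 0.05: z_{α/2} = 1.960.
Power = Φ(δ − 1.960) + Φ(−δ − 1.960) = Φ(1.281) + Φ(-5.201) = 0.8999 + 0.0000 = 0.8999.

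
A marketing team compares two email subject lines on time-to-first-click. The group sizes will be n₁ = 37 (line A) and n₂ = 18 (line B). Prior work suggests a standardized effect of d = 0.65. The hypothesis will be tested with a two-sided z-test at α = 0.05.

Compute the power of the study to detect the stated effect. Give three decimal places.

Noncentrality parameter: δ = d / √(1/n₁ + 1/n₂) = 0.65 / √(1/37 + 1/18) = 2.2619
Critical value for a two-sided test at α = 0.05: z_{α/2} = 1.960.
Power = Φ(δ − 1.960) + Φ(−δ − 1.960) = Φ(0.302) + Φ(-4.222) = 0.6186 + 0.0000 = 0.6187.

Power ≈ 0.619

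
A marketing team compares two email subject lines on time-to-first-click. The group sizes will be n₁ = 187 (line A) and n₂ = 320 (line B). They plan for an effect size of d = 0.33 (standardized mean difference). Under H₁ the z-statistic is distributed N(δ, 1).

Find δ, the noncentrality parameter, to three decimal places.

The noncentrality parameter scales effect size by the design's sample-size factor: δ = d / √(1/n₁ + 1/n₂) = 0.33 / √(1/187 + 1/320) = 3.5851

δ ≈ 3.585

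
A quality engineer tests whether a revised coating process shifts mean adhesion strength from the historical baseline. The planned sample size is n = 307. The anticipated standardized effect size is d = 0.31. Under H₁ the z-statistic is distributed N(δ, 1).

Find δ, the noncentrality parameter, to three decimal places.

The noncentrality parameter scales effect size by the design's sample-size factor: δ = d·√n = 0.31 × √307 = 5.4316

δ ≈ 5.432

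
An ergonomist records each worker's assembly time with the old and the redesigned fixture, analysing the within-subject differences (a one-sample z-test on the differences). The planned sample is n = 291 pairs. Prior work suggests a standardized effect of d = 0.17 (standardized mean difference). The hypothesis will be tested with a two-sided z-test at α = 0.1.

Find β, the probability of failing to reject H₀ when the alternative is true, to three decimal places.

Noncentrality parameter: λ = d·√n = 0.17 × √291 = 2.9000
Critical value for a two-sided test at α = 0.1: z_{α/2} = 1.645.
Power = Φ(λ − 1.645) + Φ(−λ − 1.645) = Φ(1.255) + Φ(-4.545) = 0.8953 + 0.0000 = 0.8953.
Type II error: β = 1 − power = 1 − 0.8953 = 0.1047.

β ≈ 0.105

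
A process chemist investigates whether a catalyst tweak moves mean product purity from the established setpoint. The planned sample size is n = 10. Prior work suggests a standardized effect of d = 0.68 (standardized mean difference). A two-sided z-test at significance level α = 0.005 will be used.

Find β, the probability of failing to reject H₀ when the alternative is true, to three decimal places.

β ≈ 0.744

Noncentrality parameter: δ = d·√n = 0.68 × √10 = 2.1503
Critical value for a two-sided test at α = 0.005: z_{α/2} = 2.807.
Power = Φ(δ − 2.807) + Φ(−δ − 2.807) = Φ(-0.657) + Φ(-4.957) = 0.2557 + 0.0000 = 0.2557.
Type II error: β = 1 − power = 1 − 0.2557 = 0.7443.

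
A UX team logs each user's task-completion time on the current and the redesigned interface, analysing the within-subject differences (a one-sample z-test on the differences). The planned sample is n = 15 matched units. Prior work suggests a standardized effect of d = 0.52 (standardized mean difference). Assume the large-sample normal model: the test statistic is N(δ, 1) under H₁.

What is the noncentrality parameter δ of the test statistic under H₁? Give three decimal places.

δ ≈ 2.014

The noncentrality parameter scales effect size by the design's sample-size factor: δ = d·√n = 0.52 × √15 = 2.0140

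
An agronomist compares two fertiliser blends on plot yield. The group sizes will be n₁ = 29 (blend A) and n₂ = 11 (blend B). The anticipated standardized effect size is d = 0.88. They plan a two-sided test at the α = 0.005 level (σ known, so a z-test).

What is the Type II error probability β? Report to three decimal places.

Noncentrality parameter: δ = d / √(1/n₁ + 1/n₂) = 0.88 / √(1/29 + 1/11) = 2.4851
Two-sided α = 0.005 → critical value z_{0.0025} = 2.807.
Power = Φ(δ − 2.807) + Φ(−δ − 2.807) = Φ(-0.322) + Φ(-5.292) = 0.3738 + 0.0000 = 0.3738.
Type II error: β = 1 − power = 1 − 0.3738 = 0.6262.

β ≈ 0.626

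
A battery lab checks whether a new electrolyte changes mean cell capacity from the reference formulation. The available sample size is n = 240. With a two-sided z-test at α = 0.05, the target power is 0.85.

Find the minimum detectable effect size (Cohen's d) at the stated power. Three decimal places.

d ≈ 0.193

Need Φ(δ − 1.960) = 0.85, so δ = 1.960 + 1.036 = 2.996.
(Lower-tail contribution to power is negligible for δ > 0.)
δ = d·√n ⇒ d = δ/√n = 2.996/√240 = 0.1934.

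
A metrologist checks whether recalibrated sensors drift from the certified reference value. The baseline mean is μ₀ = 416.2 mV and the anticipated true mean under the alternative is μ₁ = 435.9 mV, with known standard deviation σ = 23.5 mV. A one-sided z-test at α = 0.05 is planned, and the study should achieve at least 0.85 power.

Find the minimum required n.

Standardized effect: d = |μ₁ − μ₀| / σ = |435.9 − 416.2| / 23.5 = 0.8383
For power 0.85 need Φ(δ − z_{0.05}) = 0.85, so δ = z_{0.05} + z_{0.15} = 1.645 + 1.036 = 2.681.
δ = d·√n ⇒ n = (δ/d)² = (2.681 / 0.8383)² = 10.23.
Round up to the next whole unit.

n = 11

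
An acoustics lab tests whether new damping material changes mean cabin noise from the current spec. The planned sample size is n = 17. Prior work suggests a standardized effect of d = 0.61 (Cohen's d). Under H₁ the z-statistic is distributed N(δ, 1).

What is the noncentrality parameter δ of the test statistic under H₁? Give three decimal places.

δ ≈ 2.515

The noncentrality parameter scales effect size by the design's sample-size factor: δ = d·√n = 0.61 × √17 = 2.5151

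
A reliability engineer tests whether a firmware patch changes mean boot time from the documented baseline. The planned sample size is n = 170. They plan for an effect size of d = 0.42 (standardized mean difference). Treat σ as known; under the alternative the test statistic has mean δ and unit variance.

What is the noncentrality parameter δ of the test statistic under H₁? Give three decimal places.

δ ≈ 5.476

δ = d·√n = 0.42 × √170 = 5.4761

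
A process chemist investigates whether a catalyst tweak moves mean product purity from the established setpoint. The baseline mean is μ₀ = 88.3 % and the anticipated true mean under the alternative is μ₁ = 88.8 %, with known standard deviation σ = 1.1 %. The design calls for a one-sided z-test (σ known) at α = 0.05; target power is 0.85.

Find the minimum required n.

n = 35

Standardized effect: d = |μ₁ − μ₀| / σ = |88.8 − 88.3| / 1.1 = 0.4545
For power 0.85 need Φ(δ − z_{0.05}) = 0.85, so δ = z_{0.05} + z_{0.15} = 1.645 + 1.036 = 2.681.
δ = d·√n ⇒ n = (δ/d)² = (2.681 / 0.4545)² = 34.80.
Rounding up, n = 35.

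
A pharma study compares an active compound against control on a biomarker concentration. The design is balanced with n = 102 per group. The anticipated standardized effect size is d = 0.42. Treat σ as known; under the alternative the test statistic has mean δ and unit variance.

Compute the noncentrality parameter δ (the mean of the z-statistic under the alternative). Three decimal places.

δ = d·√(n/2) = 0.42 × √(102/2) = 2.9994

δ ≈ 2.999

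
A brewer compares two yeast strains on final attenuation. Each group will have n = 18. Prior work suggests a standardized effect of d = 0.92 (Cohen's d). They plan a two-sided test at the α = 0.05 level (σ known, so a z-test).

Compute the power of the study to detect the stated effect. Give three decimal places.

Power ≈ 0.788

Noncentrality parameter: λ = d·√(n/2) = 0.92 × √(18/2) = 2.7600
Two-sided α = 0.05 → critical value z_{0.025} = 1.960.
Power = Φ(λ − 1.960) + Φ(−λ − 1.960) = Φ(0.800) + Φ(-4.720) = 0.7882 + 0.0000 = 0.7882.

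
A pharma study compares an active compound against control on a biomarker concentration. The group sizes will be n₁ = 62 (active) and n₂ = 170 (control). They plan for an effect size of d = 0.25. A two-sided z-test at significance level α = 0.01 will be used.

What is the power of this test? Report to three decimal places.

Noncentrality parameter: λ = d / √(1/n₁ + 1/n₂) = 0.25 / √(1/62 + 1/170) = 1.6851
Two-sided α = 0.01 → critical value z_{0.005} = 2.576.
Power = Φ(λ − 2.576) + Φ(−λ − 2.576) = Φ(-0.891) + Φ(-4.261) = 0.1865 + 0.0000 = 0.1865.

Power ≈ 0.187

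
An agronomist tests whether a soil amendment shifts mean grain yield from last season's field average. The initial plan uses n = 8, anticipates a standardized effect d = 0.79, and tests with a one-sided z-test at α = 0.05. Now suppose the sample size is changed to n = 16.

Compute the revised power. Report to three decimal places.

Power ≈ 0.935

With n = 16: δ = d·√n = 0.79 × √16 = 3.1600. Critical value z_{0.05} = 1.645.
Revised power = Φ(δ − 1.645) = Φ(1.515) = 0.9351.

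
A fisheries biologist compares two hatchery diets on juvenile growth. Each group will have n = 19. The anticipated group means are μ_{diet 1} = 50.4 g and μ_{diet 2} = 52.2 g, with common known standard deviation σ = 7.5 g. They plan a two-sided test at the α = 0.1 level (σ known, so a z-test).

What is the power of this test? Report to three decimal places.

Power ≈ 0.191

Standardized effect: d = |μ_{diet 1} − μ_{diet 2}| / σ = |50.4 − 52.2| / 7.5 = 0.2400
Noncentrality parameter: δ = d·√(n/2) = 0.2400 × √(19/2) = 0.7397
Two-sided α = 0.1 → critical value z_{0.05} = 1.645.
Power = Φ(δ − 1.645) + Φ(−δ − 1.645) = Φ(-0.905) + Φ(-2.385) = 0.1827 + 0.0085 = 0.1912.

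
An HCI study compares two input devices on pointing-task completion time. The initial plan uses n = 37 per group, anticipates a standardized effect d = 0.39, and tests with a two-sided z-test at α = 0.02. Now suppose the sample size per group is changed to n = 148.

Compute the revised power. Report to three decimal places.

With n = 148 per group: δ = d·√(n/2) = 0.39 × √(148/2) = 3.3549. Critical value z_{0.01} = 2.326.
Revised power = Φ(δ − 2.326) + Φ(−δ − 2.326) = Φ(1.029) + Φ(-5.681) = 0.8482 + 0.0000 = 0.8482.

Power ≈ 0.848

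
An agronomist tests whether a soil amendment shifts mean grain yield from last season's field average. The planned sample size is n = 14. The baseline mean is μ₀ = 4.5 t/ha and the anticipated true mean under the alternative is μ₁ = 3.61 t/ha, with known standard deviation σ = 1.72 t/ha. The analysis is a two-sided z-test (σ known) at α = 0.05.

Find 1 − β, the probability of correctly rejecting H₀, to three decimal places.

Power ≈ 0.491

Standardized effect: d = |μ₁ − μ₀| / σ = |3.61 − 4.5| / 1.72 = 0.5174
Noncentrality parameter: δ = d·√n = 0.5174 × √14 = 1.9361
Critical value for a two-sided test at α = 0.05: z_{α/2} = 1.960.
Power = Φ(δ − 1.960) + Φ(−δ − 1.960) = Φ(-0.024) + Φ(-3.896) = 0.4905 + 0.0000 = 0.4905.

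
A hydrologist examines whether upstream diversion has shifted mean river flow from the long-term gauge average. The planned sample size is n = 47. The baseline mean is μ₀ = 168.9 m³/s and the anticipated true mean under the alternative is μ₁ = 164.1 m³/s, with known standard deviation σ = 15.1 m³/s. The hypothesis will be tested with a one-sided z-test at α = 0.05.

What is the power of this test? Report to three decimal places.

Power ≈ 0.703

Standardized effect: d = |μ₁ − μ₀| / σ = |164.1 − 168.9| / 15.1 = 0.3179
Noncentrality parameter: δ = d·√n = 0.3179 × √47 = 2.1793
One-sided α = 0.05 → critical value z_{0.05} = 1.645.
Power = P(Z > 1.645 − δ) = Φ(0.534) = 0.7035.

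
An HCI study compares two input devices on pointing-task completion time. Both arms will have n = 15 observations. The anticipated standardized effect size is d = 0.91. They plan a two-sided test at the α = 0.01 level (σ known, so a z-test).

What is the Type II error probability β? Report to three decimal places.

β ≈ 0.533

Noncentrality parameter: δ = d·√(n/2) = 0.91 × √(15/2) = 2.4921
Critical value for a two-sided test at α = 0.01: z_{α/2} = 2.576.
Power = Φ(δ − 2.576) + Φ(−δ − 2.576) = Φ(-0.084) + Φ(-5.068) = 0.4667 + 0.0000 = 0.4667.
Type II error: β = 1 − power = 1 − 0.4667 = 0.5333.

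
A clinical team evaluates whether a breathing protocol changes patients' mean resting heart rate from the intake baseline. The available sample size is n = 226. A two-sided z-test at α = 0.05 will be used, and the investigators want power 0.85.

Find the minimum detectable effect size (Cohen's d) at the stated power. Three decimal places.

d ≈ 0.199

Required noncentrality: δ = z_{0.025} + z_{0.15} = 1.960 + 1.036 = 2.996.
(The second rejection-region term Φ(−δ − z_{α/2}) is negligible and dropped.)
δ = d·√n ⇒ d = δ/√n = 2.996/√226 = 0.1993.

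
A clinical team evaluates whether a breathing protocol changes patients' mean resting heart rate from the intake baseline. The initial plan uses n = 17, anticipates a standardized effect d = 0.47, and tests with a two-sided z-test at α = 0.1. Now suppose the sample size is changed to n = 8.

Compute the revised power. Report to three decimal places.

Power ≈ 0.378

With n = 8: δ = d·√n = 0.47 × √8 = 1.3294. Critical value z_{0.05} = 1.645.
Revised power = Φ(δ − 1.645) + Φ(−δ − 1.645) = Φ(-0.315) + Φ(-2.974) = 0.3762 + 0.0015 = 0.3777.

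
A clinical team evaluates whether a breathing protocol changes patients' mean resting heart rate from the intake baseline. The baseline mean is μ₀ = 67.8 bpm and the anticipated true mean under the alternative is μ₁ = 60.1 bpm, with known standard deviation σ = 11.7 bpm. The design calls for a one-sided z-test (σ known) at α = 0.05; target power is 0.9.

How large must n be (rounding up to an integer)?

Standardized effect: d = |μ₁ − μ₀| / σ = |60.1 − 67.8| / 11.7 = 0.6581
For power 0.9 need Φ(δ − z_{0.05}) = 0.9, so δ = z_{0.05} + z_{0.10} = 1.645 + 1.282 = 2.926.
δ = d·√n ⇒ n = (δ/d)² = (2.926 / 0.6581)² = 19.77.
Rounding up, n = 20.

n = 20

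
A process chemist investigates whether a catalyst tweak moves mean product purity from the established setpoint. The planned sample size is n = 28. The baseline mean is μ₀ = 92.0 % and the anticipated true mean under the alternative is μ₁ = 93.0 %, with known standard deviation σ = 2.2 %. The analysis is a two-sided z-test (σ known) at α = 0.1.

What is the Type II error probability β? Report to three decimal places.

β ≈ 0.223

Standardized effect: d = |μ₁ − μ₀| / σ = |93.0 − 92.0| / 2.2 = 0.4545
Noncentrality parameter: δ = d·√n = 0.4545 × √28 = 2.4052
Two-sided α = 0.1 → critical value z_{0.05} = 1.645.
Power = Φ(δ − 1.645) + Φ(−δ − 1.645) = Φ(0.760) + Φ(-4.050) = 0.7765 + 0.0000 = 0.7765.
Type II error: β = 1 − power = 1 − 0.7765 = 0.2235.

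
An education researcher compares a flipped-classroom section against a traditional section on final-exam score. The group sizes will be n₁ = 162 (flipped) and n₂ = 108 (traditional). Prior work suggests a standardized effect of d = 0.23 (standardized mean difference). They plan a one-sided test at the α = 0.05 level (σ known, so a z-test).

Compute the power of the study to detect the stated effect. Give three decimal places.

Power ≈ 0.582

Noncentrality parameter: δ = d / √(1/n₁ + 1/n₂) = 0.23 / √(1/162 + 1/108) = 1.8515
Critical value for a one-sided test at α = 0.05: z_α = 1.645.
Power = Φ(δ − 1.645) = Φ(0.207) = 0.5818.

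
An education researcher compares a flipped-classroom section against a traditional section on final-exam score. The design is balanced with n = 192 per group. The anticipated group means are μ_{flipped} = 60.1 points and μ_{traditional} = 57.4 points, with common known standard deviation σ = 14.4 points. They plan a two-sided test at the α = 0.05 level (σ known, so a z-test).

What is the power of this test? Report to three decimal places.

Power ≈ 0.451

Standardized effect: d = |μ_{flipped} − μ_{traditional}| / σ = |60.1 − 57.4| / 14.4 = 0.1875
Noncentrality parameter: δ = d·√(n/2) = 0.1875 × √(192/2) = 1.8371
Critical value for a two-sided test at α = 0.05: z_{α/2} = 1.960.
Power = Φ(δ − 1.960) + Φ(−δ − 1.960) = Φ(-0.123) + Φ(-3.797) = 0.4511 + 0.0001 = 0.4512.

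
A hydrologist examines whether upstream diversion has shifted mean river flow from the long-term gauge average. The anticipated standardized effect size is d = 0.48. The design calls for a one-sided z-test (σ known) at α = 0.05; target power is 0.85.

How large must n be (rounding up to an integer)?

Set Φ(δ − 1.645) = 0.85; then δ − 1.645 = Φ⁻¹(0.85) = 1.036, giving δ = 2.681.
δ = d·√n ⇒ n = (δ/d)² = (2.681 / 0.48)² = 31.20.
Rounding up, n = 32.

n = 32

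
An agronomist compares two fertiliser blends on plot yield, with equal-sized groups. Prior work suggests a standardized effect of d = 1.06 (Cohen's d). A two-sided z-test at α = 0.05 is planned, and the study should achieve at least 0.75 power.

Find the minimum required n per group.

n = 13 per group

Set Φ(δ − 1.960) = 0.75; then δ − 1.960 = Φ⁻¹(0.75) = 0.674, giving δ = 2.634.
(For δ > 0 the lower-tail rejection region contributes negligibly to power, so the one-term inversion is standard.)
δ = d·√(n/2) ⇒ n = 2(δ/d)² = 2 × (2.634 / 1.06)² = 12.35.
Round up to the next whole unit.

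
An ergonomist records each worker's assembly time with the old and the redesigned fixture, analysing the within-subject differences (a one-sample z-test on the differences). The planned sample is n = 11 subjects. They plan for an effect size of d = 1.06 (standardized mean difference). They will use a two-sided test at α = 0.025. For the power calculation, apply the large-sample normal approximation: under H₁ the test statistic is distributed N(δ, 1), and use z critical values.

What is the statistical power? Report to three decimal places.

Noncentrality parameter: δ = d·√n = 1.06 × √11 = 3.5156
Two-sided α = 0.025 → critical value z_{0.0125} = 2.241.
Power = Φ(δ − 2.241) + Φ(−δ − 2.241) = Φ(1.274) + Φ(-5.757) = 0.8987 + 0.0000 = 0.8987.

Power ≈ 0.899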